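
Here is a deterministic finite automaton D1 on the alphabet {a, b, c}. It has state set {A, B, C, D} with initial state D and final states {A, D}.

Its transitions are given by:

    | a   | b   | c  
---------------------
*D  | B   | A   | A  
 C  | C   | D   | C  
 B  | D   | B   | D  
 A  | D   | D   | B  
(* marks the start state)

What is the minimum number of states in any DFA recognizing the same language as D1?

3

First remove the unreachable states {C}; 3 states remain.
P0 = {A,D} | {B}.
Split {A,D} by δ(·,a) → {A} and {D}.
No further refinement is possible. Final partition (3 blocks): {A} | {B} | {D}.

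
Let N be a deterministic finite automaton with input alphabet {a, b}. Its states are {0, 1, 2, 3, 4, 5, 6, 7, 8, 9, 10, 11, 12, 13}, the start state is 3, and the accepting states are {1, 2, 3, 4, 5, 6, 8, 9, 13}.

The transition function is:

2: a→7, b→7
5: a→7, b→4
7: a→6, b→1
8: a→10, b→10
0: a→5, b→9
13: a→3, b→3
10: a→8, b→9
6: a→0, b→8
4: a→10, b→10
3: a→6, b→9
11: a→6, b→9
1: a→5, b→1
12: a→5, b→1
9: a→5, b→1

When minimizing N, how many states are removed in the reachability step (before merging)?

BFS from 3 reaches {0, 1, 3, 4, 5, 6, 7, 8, 9, 10}; the 4 state(s) 2, 11, 12, 13 are never visited.

4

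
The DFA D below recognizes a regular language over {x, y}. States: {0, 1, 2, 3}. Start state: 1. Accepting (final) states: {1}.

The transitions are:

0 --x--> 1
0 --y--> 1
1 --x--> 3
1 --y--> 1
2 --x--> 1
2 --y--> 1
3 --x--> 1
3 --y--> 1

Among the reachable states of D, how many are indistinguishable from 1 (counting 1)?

Reachable states from the start: {1,3}. Unreachable: {0,2} — drop them.
Initial partition by acceptance: {1} | {3}.
Stable partition: {1} | {3} — 2 equivalence classes.
State 1 belongs to the block {1}, which has 1 states.

1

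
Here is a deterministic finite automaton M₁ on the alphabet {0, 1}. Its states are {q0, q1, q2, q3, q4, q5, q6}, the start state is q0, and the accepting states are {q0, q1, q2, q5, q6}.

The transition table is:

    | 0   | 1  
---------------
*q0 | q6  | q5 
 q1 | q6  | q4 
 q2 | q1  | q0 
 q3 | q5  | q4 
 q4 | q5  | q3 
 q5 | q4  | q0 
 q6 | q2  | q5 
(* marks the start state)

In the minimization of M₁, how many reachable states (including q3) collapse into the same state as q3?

2

All states are reachable from the start state.
P0 = {q0,q1,q2,q5,q6} | {q3,q4}.
Refine {q0,q1,q2,q5,q6} on symbol 0: members go to different blocks, giving {q0,q1,q2,q6} and {q5}.
On input 1, block {q0,q1,q2,q6} splits into {q0,q6} and {q1} and {q2}.
On input 0, block {q0,q6} splits into {q0} and {q6}.
Stable partition: {q0} | {q3,q4} | {q5} | {q1} | {q2} | {q6} — 6 equivalence classes.
State q3 belongs to the block {q3,q4}, which has 2 states.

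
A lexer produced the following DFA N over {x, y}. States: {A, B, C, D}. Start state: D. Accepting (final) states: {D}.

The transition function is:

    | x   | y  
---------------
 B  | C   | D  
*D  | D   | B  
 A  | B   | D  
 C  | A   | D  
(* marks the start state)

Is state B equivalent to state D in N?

No

Start with accepting vs non-accepting: {D} | {A,B,C}.
The partition is now stable with 2 blocks: {D} | {A,B,C}.
B and D end up in different blocks, so they are distinguishable. For instance, the string 'ε' is accepted from only D.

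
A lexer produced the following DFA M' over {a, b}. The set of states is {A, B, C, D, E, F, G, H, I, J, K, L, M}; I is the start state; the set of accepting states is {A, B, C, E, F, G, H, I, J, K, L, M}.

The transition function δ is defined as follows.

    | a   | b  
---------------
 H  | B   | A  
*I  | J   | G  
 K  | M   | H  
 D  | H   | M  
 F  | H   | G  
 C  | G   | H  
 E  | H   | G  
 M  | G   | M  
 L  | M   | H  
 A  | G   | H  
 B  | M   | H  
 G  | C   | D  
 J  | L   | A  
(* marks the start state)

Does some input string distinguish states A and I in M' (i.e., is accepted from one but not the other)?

First remove the unreachable states {E,F,K}; 10 states remain.
Initial partition by acceptance: {A,B,C,G,H,I,J,L,M} | {D}.
On input b, block {A,B,C,G,H,I,J,L,M} splits into {A,B,C,H,I,J,L,M} and {G}.
Refine {A,B,C,H,I,J,L,M} on symbol a: members go to different blocks, giving {B,H,I,J,L} and {A,C,M}.
On input a, block {B,H,I,J,L} splits into {H,I,J} and {B,L}.
On input a, block {H,I,J} splits into {H,J} and {I}.
Split {A,C,M} by δ(·,b) → {A,C} and {M}.
The partition is now stable with 7 blocks: {H,J} | {D} | {G} | {A,C} | {B,L} | {I} | {M}.
A and I end up in different blocks, so they are distinguishable. For instance, the string 'ab' is accepted from only I.

Yes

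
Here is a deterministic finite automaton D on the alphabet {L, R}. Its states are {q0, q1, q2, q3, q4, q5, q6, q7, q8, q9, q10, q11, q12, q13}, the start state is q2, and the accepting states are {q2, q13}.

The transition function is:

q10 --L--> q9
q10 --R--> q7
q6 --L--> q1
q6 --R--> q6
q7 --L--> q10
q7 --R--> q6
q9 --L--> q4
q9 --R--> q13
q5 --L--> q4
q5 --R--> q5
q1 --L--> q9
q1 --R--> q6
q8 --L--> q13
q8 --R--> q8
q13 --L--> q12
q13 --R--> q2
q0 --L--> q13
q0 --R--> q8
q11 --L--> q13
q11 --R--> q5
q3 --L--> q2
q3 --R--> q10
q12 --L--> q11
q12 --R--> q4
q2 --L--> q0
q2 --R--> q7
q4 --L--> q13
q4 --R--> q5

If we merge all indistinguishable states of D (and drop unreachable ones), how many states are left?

States {q3} cannot be reached from the start state, so discard them.
Initial partition by acceptance: {q2,q13} | {q0,q1,q4,q5,q6,q7,q8,q9,q10,q11,q12}.
On input R, block {q2,q13} splits into {q2} and {q13}.
Refine {q0,q1,q4,q5,q6,q7,q8,q9,q10,q11,q12} on symbol L: members go to different blocks, giving {q1,q5,q6,q7,q9,q10,q12} and {q0,q4,q8,q11}.
On input L, block {q1,q5,q6,q7,q9,q10,q12} splits into {q1,q6,q7,q10} and {q5,q9,q12}.
On input L, block {q1,q6,q7,q10} splits into {q1,q10} and {q6,q7}.
On input R, block {q0,q4,q8,q11} splits into {q0,q8} and {q4,q11}.
On input R, block {q5,q9,q12} splits into {q5} and {q9} and {q12}.
The partition is now stable with 9 blocks: {q2} | {q1,q10} | {q13} | {q0,q8} | {q5} | {q6,q7} | {q4,q11} | {q9} | {q12}.

9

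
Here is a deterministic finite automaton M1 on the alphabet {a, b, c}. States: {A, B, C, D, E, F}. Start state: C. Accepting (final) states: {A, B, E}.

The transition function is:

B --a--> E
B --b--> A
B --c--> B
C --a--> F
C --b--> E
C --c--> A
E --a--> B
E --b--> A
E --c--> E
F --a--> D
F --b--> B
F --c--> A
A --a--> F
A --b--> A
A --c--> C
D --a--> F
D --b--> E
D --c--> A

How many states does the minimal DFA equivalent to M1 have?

P0 = {A,B,E} | {C,D,F}.
Refine {A,B,E} on symbol a: members go to different blocks, giving {B,E} and {A}.
Stable partition: {B,E} | {C,D,F} | {A} — 3 equivalence classes.

3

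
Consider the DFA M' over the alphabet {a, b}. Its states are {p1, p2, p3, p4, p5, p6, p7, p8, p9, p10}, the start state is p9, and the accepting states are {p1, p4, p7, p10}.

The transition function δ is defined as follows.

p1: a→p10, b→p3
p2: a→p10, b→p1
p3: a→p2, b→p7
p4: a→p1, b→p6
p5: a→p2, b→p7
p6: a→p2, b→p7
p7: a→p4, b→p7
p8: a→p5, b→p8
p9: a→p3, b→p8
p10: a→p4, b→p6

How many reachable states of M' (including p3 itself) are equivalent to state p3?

3

Every state is reachable, so we keep all 10.
Start with accepting vs non-accepting: {p1,p4,p7,p10} | {p2,p3,p5,p6,p8,p9}.
Refine {p1,p4,p7,p10} on symbol b: members go to different blocks, giving {p1,p4,p10} and {p7}.
Refine {p2,p3,p5,p6,p8,p9} on symbol a: members go to different blocks, giving {p3,p5,p6,p8,p9} and {p2}.
On input a, block {p3,p5,p6,p8,p9} splits into {p3,p5,p6} and {p8,p9}.
The partition is now stable with 5 blocks: {p1,p4,p10} | {p3,p5,p6} | {p7} | {p2} | {p8,p9}.
State p3 belongs to the block {p3,p5,p6}, which has 3 states.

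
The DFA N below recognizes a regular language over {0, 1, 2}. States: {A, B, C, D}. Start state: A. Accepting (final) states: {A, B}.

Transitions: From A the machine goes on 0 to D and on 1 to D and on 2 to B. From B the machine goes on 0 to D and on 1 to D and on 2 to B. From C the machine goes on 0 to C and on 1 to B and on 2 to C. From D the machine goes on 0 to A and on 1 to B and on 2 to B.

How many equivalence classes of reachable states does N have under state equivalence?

2

Reachable states from the start: {A,B,D}. Unreachable: {C} — drop them.
Initial partition by acceptance: {A,B} | {D}.
Stable partition: {A,B} | {D} — 2 equivalence classes.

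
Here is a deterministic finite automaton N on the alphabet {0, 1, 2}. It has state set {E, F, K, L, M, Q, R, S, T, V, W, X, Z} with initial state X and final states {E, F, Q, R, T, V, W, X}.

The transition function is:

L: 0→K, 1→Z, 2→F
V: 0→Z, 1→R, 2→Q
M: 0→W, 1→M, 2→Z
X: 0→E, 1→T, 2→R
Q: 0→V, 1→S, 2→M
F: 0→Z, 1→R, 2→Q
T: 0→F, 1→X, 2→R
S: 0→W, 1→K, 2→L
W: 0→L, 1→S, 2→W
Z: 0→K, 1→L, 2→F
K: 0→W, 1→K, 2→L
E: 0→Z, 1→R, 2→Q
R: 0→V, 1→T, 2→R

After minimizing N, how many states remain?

Initial partition by acceptance: {E,F,Q,R,T,V,W,X} | {K,L,M,S,Z}.
Refine {E,F,Q,R,T,V,W,X} on symbol 0: members go to different blocks, giving {Q,R,T,X} and {E,F,V,W}.
Split {Q,R,T,X} by δ(·,1) → {R,T,X} and {Q}.
On input 0, block {K,L,M,S,Z} splits into {K,M,S} and {L,Z}.
On input 1, block {E,F,V,W} splits into {E,F,V} and {W}.
The partition is now stable with 6 blocks: {R,T,X} | {K,M,S} | {E,F,V} | {Q} | {L,Z} | {W}.

6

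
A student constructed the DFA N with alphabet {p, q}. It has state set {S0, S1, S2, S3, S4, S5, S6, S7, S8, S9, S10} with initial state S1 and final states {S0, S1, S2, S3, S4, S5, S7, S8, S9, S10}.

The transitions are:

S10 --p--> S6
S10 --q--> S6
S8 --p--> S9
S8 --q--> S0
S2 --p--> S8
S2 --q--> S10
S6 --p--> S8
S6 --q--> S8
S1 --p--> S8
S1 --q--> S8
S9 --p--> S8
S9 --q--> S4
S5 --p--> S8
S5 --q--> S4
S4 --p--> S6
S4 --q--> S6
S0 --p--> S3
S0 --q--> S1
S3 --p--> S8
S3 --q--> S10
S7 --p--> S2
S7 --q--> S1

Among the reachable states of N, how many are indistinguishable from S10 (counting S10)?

States {S2,S5,S7} cannot be reached from the start state, so discard them.
Initial partition by acceptance: {S0,S1,S3,S4,S8,S9,S10} | {S6}.
On input p, block {S0,S1,S3,S4,S8,S9,S10} splits into {S0,S1,S3,S8,S9} and {S4,S10}.
Refine {S0,S1,S3,S8,S9} on symbol q: members go to different blocks, giving {S0,S1,S8} and {S3,S9}.
Split {S0,S1,S8} by δ(·,p) → {S0,S8} and {S1}.
Refine {S0,S8} on symbol q: members go to different blocks, giving {S0} and {S8}.
Stable partition: {S0} | {S6} | {S4,S10} | {S3,S9} | {S1} | {S8} — 6 equivalence classes.
The equivalence class containing S10 is {S4,S10}, of size 2.

2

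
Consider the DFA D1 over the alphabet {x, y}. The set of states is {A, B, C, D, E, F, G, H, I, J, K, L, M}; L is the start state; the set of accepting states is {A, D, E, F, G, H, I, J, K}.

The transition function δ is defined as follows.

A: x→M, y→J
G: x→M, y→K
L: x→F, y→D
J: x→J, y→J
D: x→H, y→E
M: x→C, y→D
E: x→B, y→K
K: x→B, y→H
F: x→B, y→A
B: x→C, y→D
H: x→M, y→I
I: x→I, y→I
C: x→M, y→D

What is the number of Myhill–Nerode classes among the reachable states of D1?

7

States {G} cannot be reached from the start state, so discard them.
P0 = {A,D,E,F,H,I,J,K} | {B,C,L,M}.
Split {A,D,E,F,H,I,J,K} by δ(·,x) → {A,E,F,H,K} and {D,I,J}.
Split {A,E,F,H,K} by δ(·,y) → {E,F,K} and {A,H}.
On input y, block {E,F,K} splits into {F,K} and {E}.
On input x, block {B,C,L,M} splits into {B,C,M} and {L}.
Split {D,I,J} by δ(·,x) → {I,J} and {D}.
Stable partition: {F,K} | {B,C,M} | {I,J} | {A,H} | {E} | {L} | {D} — 7 equivalence classes.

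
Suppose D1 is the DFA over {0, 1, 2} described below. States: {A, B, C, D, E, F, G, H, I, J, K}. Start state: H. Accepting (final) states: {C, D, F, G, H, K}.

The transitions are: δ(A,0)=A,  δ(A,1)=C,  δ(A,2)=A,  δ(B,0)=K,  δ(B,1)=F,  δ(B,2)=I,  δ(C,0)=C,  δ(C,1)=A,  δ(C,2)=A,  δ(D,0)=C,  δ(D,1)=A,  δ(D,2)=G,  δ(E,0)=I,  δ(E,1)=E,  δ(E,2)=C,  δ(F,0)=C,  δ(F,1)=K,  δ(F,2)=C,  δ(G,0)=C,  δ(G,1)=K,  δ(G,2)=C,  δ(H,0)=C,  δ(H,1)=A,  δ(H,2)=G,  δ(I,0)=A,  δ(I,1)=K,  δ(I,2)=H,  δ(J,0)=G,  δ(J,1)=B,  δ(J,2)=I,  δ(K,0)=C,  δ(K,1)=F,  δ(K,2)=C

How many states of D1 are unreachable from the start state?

5

No path from H leads to B, D, E, I, J; the other 6 states are all reachable.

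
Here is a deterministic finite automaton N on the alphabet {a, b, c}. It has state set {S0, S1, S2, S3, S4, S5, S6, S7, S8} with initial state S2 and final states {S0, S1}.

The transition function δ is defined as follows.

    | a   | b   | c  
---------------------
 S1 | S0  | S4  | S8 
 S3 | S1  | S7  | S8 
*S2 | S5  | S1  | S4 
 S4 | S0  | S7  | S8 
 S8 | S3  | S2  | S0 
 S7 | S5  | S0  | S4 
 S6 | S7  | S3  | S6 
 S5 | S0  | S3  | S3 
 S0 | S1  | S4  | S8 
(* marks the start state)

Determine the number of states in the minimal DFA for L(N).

5

States {S6} cannot be reached from the start state, so discard them.
Initial partition by acceptance: {S0,S1} | {S2,S3,S4,S5,S7,S8}.
On input a, block {S2,S3,S4,S5,S7,S8} splits into {S2,S7,S8} and {S3,S4,S5}.
Refine {S2,S7,S8} on symbol b: members go to different blocks, giving {S2,S7} and {S8}.
Split {S3,S4,S5} by δ(·,b) → {S3,S4} and {S5}.
Stable partition: {S0,S1} | {S2,S7} | {S3,S4} | {S8} | {S5} — 5 equivalence classes.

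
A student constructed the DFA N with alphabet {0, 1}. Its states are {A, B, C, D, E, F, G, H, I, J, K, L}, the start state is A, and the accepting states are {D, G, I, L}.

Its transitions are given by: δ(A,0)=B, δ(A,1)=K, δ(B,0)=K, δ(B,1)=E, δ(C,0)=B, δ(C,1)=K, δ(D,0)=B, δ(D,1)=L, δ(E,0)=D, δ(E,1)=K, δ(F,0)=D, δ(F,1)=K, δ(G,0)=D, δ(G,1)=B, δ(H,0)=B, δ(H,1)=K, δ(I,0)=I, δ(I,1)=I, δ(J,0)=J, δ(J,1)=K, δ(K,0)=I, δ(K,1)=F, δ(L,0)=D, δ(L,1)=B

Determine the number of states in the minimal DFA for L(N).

First remove the unreachable states {C,G,H,J}; 8 states remain.
Start with accepting vs non-accepting: {D,I,L} | {A,B,E,F,K}.
Split {D,I,L} by δ(·,0) → {I,L} and {D}.
Split {I,L} by δ(·,0) → {I} and {L}.
Refine {A,B,E,F,K} on symbol 0: members go to different blocks, giving {A,B} and {E,F} and {K}.
Split {A,B} by δ(·,0) → {A} and {B}.
Stable partition: {I} | {A} | {D} | {L} | {E,F} | {K} | {B} — 7 equivalence classes.

7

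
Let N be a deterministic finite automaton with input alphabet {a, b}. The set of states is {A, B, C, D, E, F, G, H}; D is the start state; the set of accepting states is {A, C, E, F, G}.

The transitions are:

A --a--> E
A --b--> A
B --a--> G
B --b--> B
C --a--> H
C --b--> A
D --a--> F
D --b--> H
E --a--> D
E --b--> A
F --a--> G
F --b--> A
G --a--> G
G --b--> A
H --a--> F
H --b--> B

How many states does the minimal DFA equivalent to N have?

4

States {C} cannot be reached from the start state, so discard them.
P0 = {A,E,F,G} | {B,D,H}.
Refine {A,E,F,G} on symbol a: members go to different blocks, giving {A,F,G} and {E}.
Refine {A,F,G} on symbol a: members go to different blocks, giving {F,G} and {A}.
The partition is now stable with 4 blocks: {F,G} | {B,D,H} | {E} | {A}.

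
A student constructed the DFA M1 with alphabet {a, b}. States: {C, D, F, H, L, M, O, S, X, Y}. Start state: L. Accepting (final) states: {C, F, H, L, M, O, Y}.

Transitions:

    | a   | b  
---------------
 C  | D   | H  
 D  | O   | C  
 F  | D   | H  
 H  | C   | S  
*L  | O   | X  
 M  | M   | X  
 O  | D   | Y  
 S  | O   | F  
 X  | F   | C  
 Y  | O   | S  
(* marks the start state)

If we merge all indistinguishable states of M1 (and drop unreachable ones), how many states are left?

First remove the unreachable states {M}; 9 states remain.
Start with accepting vs non-accepting: {C,F,H,L,O,Y} | {D,S,X}.
Split {C,F,H,L,O,Y} by δ(·,a) → {C,F,O} and {H,L,Y}.
Stable partition: {C,F,O} | {D,S,X} | {H,L,Y} — 3 equivalence classes.

3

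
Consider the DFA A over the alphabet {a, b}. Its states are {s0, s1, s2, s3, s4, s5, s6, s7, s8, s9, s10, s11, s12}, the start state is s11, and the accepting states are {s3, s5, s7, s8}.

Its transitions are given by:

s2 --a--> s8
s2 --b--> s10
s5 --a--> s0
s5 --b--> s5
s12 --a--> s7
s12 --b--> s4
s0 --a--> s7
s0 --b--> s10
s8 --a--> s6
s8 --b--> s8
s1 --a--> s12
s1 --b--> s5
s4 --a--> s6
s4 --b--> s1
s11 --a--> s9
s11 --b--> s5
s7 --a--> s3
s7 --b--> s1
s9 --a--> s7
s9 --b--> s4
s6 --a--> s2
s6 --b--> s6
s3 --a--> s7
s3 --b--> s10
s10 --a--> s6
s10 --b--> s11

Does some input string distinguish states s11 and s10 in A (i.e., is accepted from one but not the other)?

Yes

All states are reachable from the start state.
Start with accepting vs non-accepting: {s3,s5,s7,s8} | {s0,s1,s2,s4,s6,s9,s10,s11,s12}.
On input a, block {s3,s5,s7,s8} splits into {s3,s7} and {s5,s8}.
Refine {s0,s1,s2,s4,s6,s9,s10,s11,s12} on symbol a: members go to different blocks, giving {s1,s4,s6,s10,s11} and {s0,s9,s12} and {s2}.
On input a, block {s1,s4,s6,s10,s11} splits into {s1,s11} and {s4,s10} and {s6}.
On input b, block {s3,s7} splits into {s3} and {s7}.
Split {s5,s8} by δ(·,a) → {s5} and {s8}.
Stable partition: {s3} | {s1,s11} | {s5} | {s0,s9,s12} | {s2} | {s4,s10} | {s6} | {s7} | {s8} — 9 equivalence classes.
s11 and s10 end up in different blocks, so they are distinguishable. For instance, the string 'b' is accepted from only s11.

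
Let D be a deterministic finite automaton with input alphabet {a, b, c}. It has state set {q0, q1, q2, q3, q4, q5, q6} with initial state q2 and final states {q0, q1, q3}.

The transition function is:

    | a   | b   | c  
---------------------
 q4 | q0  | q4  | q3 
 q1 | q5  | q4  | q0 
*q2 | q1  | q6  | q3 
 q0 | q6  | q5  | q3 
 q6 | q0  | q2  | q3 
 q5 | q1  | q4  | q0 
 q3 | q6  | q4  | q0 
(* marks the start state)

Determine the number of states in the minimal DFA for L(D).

All states are reachable from the start state.
Start with accepting vs non-accepting: {q0,q1,q3} | {q2,q4,q5,q6}.
Stable partition: {q0,q1,q3} | {q2,q4,q5,q6} — 2 equivalence classes.

2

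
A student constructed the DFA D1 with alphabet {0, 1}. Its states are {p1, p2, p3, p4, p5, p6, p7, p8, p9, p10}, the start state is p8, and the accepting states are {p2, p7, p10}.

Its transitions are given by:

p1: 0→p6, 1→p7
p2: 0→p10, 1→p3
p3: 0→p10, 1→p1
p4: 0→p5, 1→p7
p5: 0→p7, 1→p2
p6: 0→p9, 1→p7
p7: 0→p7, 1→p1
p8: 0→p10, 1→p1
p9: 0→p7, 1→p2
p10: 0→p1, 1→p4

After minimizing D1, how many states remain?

7

Every state is reachable, so we keep all 10.
P0 = {p2,p7,p10} | {p1,p3,p4,p5,p6,p8,p9}.
Refine {p2,p7,p10} on symbol 0: members go to different blocks, giving {p2,p7} and {p10}.
On input 0, block {p2,p7} splits into {p2} and {p7}.
On input 0, block {p1,p3,p4,p5,p6,p8,p9} splits into {p1,p4,p6} and {p3,p8} and {p5,p9}.
On input 0, block {p1,p4,p6} splits into {p4,p6} and {p1}.
Stable partition: {p2} | {p4,p6} | {p10} | {p7} | {p3,p8} | {p5,p9} | {p1} — 7 equivalence classes.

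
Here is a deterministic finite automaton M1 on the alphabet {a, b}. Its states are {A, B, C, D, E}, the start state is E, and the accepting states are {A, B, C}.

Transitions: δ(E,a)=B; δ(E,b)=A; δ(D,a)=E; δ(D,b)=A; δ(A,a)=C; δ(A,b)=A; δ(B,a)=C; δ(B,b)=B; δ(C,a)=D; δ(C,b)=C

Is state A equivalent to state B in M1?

Yes

P0 = {A,B,C} | {D,E}.
Refine {A,B,C} on symbol a: members go to different blocks, giving {A,B} and {C}.
On input a, block {D,E} splits into {D} and {E}.
The partition is now stable with 4 blocks: {A,B} | {D} | {C} | {E}.
A and B lie in the same block of the stable partition, so they are equivalent — no string distinguishes them.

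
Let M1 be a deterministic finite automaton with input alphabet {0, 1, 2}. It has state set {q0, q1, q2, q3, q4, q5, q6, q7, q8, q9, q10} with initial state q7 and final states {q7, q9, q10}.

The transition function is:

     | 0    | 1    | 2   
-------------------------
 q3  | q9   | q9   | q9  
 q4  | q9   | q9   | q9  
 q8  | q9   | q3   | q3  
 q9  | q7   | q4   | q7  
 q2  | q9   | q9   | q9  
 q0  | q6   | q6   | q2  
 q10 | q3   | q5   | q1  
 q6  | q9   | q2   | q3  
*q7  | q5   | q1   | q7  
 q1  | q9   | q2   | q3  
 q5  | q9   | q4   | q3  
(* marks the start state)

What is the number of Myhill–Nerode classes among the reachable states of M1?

Reachable states from the start: {q1,q2,q3,q4,q5,q7,q9}. Unreachable: {q0,q6,q8,q10} — drop them.
Start with accepting vs non-accepting: {q7,q9} | {q1,q2,q3,q4,q5}.
On input 0, block {q7,q9} splits into {q7} and {q9}.
Refine {q1,q2,q3,q4,q5} on symbol 1: members go to different blocks, giving {q2,q3,q4} and {q1,q5}.
The partition is now stable with 4 blocks: {q7} | {q2,q3,q4} | {q9} | {q1,q5}.

4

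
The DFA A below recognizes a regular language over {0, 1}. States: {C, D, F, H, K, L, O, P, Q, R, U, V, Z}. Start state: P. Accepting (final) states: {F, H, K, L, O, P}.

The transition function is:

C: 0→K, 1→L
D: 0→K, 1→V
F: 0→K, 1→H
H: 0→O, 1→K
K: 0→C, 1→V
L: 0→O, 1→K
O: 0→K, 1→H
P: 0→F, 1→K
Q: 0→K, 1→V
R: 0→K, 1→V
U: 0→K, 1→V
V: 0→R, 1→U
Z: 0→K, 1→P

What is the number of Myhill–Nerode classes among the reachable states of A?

6

First remove the unreachable states {D,Q,Z}; 10 states remain.
P0 = {F,H,K,L,O,P} | {C,R,U,V}.
On input 0, block {F,H,K,L,O,P} splits into {F,H,L,O,P} and {K}.
On input 0, block {F,H,L,O,P} splits into {H,L,P} and {F,O}.
Split {C,R,U,V} by δ(·,0) → {C,R,U} and {V}.
Split {C,R,U} by δ(·,1) → {R,U} and {C}.
The partition is now stable with 6 blocks: {H,L,P} | {R,U} | {K} | {F,O} | {V} | {C}.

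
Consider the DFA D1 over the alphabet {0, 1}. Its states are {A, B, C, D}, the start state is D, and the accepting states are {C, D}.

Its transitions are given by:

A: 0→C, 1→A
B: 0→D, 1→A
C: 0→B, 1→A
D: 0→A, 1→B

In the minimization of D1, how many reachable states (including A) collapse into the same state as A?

2

Every state is reachable, so we keep all 4.
Initial partition by acceptance: {C,D} | {A,B}.
No further refinement is possible. Final partition (2 blocks): {C,D} | {A,B}.
The equivalence class containing A is {A,B}, of size 2.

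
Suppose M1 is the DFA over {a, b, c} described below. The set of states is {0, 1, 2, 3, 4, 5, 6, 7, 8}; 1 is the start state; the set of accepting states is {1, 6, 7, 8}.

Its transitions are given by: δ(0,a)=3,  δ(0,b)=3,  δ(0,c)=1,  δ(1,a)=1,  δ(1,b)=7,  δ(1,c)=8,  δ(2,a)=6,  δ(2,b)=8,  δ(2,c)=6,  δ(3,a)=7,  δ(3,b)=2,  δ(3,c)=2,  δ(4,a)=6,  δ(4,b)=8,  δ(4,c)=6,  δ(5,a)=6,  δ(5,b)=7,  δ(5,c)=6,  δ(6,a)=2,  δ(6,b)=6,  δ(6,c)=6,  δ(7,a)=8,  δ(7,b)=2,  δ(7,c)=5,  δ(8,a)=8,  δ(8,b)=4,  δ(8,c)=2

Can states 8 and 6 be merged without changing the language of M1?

Reachable states from the start: {1,2,4,5,6,7,8}. Unreachable: {0,3} — drop them.
Initial partition by acceptance: {1,6,7,8} | {2,4,5}.
Split {1,6,7,8} by δ(·,a) → {1,7,8} and {6}.
Split {1,7,8} by δ(·,b) → {7,8} and {1}.
Stable partition: {7,8} | {2,4,5} | {6} | {1} — 4 equivalence classes.
8 and 6 end up in different blocks, so they are distinguishable. For instance, the string 'a' is accepted from only 8.

No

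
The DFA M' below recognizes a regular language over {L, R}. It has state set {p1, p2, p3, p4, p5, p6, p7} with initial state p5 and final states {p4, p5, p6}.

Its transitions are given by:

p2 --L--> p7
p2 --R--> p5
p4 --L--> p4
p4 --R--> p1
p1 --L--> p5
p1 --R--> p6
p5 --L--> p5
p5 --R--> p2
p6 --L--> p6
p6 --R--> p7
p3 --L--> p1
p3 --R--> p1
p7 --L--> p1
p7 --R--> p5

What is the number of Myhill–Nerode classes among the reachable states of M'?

States {p3,p4} cannot be reached from the start state, so discard them.
Initial partition by acceptance: {p5,p6} | {p1,p2,p7}.
Split {p1,p2,p7} by δ(·,L) → {p2,p7} and {p1}.
On input L, block {p2,p7} splits into {p2} and {p7}.
Refine {p5,p6} on symbol R: members go to different blocks, giving {p5} and {p6}.
No further refinement is possible. Final partition (5 blocks): {p5} | {p2} | {p1} | {p7} | {p6}.

5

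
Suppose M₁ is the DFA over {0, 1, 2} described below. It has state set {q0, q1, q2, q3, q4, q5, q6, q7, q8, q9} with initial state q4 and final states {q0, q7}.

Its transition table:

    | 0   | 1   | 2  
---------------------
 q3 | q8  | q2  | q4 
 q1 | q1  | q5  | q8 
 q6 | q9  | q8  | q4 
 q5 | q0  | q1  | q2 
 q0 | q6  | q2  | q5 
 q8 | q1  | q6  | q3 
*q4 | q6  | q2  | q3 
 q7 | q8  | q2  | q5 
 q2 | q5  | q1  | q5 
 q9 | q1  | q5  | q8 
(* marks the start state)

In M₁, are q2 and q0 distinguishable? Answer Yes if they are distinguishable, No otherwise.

States {q7} cannot be reached from the start state, so discard them.
P0 = {q0} | {q1,q2,q3,q4,q5,q6,q8,q9}.
Split {q1,q2,q3,q4,q5,q6,q8,q9} by δ(·,0) → {q1,q2,q3,q4,q6,q8,q9} and {q5}.
Refine {q1,q2,q3,q4,q6,q8,q9} on symbol 0: members go to different blocks, giving {q1,q3,q4,q6,q8,q9} and {q2}.
Split {q1,q3,q4,q6,q8,q9} by δ(·,1) → {q1,q9} and {q3,q4} and {q6,q8}.
Stable partition: {q0} | {q1,q9} | {q5} | {q2} | {q3,q4} | {q6,q8} — 6 equivalence classes.
q2 and q0 end up in different blocks, so they are distinguishable. For instance, the string 'ε' is accepted from only q0.

Yes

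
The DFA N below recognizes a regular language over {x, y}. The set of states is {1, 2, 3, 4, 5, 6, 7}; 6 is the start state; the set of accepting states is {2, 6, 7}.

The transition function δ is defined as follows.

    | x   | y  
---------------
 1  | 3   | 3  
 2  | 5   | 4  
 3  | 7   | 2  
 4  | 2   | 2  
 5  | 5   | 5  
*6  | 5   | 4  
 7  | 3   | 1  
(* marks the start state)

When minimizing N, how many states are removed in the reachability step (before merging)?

No path from 6 leads to 1, 3, 7; the other 4 states are all reachable.

3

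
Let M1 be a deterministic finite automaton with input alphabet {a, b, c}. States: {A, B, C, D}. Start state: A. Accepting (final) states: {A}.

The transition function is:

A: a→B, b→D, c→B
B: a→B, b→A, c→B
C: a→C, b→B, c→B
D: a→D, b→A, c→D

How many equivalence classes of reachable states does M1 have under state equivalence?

2

First remove the unreachable states {C}; 3 states remain.
P0 = {A} | {B,D}.
Stable partition: {A} | {B,D} — 2 equivalence classes.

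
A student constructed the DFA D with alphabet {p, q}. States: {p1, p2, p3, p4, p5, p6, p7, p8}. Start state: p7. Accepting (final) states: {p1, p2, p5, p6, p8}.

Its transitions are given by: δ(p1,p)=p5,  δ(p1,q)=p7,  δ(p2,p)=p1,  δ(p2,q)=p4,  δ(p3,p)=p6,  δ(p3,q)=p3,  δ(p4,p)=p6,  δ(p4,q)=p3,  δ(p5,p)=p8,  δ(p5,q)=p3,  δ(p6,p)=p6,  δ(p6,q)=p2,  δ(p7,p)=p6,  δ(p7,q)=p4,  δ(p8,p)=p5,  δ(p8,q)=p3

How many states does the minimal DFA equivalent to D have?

3

All states are reachable from the start state.
P0 = {p1,p2,p5,p6,p8} | {p3,p4,p7}.
Split {p1,p2,p5,p6,p8} by δ(·,q) → {p1,p2,p5,p8} and {p6}.
No further refinement is possible. Final partition (3 blocks): {p1,p2,p5,p8} | {p3,p4,p7} | {p6}.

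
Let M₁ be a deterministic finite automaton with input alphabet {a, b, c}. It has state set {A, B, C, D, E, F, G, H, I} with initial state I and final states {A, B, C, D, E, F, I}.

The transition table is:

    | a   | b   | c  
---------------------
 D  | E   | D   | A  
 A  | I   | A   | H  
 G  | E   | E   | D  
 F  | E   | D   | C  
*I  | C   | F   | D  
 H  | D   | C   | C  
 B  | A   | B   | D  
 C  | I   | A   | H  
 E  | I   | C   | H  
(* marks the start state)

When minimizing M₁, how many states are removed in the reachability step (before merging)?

No path from I leads to B, G; the other 7 states are all reachable.

2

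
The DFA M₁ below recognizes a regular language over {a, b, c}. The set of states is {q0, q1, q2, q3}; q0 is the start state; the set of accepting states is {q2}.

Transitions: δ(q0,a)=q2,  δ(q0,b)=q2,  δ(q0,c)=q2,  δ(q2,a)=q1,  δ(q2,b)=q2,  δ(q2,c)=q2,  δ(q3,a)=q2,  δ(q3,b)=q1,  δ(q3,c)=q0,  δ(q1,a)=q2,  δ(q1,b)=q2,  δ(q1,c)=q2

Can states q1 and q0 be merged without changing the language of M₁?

States {q3} cannot be reached from the start state, so discard them.
Start with accepting vs non-accepting: {q2} | {q0,q1}.
The partition is now stable with 2 blocks: {q2} | {q0,q1}.
q1 and q0 lie in the same block of the stable partition, so they are equivalent — no string distinguishes them.

Yes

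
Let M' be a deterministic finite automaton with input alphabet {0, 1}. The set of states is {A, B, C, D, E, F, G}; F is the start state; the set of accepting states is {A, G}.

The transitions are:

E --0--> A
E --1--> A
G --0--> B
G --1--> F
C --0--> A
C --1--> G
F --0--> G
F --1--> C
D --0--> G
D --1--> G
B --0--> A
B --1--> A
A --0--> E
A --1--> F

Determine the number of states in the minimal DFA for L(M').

3

First remove the unreachable states {D}; 6 states remain.
Initial partition by acceptance: {A,G} | {B,C,E,F}.
On input 1, block {B,C,E,F} splits into {B,C,E} and {F}.
No further refinement is possible. Final partition (3 blocks): {A,G} | {B,C,E} | {F}.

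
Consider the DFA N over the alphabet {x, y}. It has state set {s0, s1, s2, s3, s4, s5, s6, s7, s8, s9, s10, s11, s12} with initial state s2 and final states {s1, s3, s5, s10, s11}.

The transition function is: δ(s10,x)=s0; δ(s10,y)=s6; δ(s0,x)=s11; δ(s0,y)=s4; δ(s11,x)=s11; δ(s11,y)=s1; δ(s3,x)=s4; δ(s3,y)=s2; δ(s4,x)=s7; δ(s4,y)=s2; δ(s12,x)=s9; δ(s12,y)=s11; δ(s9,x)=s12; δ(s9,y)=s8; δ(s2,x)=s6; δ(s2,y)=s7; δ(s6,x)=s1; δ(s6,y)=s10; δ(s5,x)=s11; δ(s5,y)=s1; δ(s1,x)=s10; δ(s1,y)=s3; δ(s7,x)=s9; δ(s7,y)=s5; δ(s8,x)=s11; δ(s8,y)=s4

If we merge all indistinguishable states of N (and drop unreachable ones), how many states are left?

10

Initial partition by acceptance: {s1,s3,s5,s10,s11} | {s0,s2,s4,s6,s7,s8,s9,s12}.
Split {s1,s3,s5,s10,s11} by δ(·,x) → {s1,s5,s11} and {s3,s10}.
Split {s1,s5,s11} by δ(·,x) → {s5,s11} and {s1}.
On input x, block {s0,s2,s4,s6,s7,s8,s9,s12} splits into {s2,s4,s7,s9,s12} and {s0,s8} and {s6}.
Split {s2,s4,s7,s9,s12} by δ(·,x) → {s4,s7,s9,s12} and {s2}.
On input y, block {s4,s7,s9,s12} splits into {s7,s12} and {s4} and {s9}.
On input x, block {s3,s10} splits into {s3} and {s10}.
The partition is now stable with 10 blocks: {s5,s11} | {s7,s12} | {s3} | {s1} | {s0,s8} | {s6} | {s2} | {s4} | {s9} | {s10}.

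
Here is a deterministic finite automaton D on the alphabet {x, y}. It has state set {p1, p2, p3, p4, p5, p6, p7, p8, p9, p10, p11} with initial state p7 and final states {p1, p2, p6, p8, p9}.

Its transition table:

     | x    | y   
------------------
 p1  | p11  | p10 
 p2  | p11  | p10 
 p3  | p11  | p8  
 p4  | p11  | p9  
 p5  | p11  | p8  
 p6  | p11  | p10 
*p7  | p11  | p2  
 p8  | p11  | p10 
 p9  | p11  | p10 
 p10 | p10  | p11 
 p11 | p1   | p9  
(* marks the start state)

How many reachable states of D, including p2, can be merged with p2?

States {p3,p4,p5,p6,p8} cannot be reached from the start state, so discard them.
P0 = {p1,p2,p9} | {p7,p10,p11}.
Refine {p7,p10,p11} on symbol x: members go to different blocks, giving {p7,p10} and {p11}.
Refine {p7,p10} on symbol x: members go to different blocks, giving {p7} and {p10}.
No further refinement is possible. Final partition (4 blocks): {p1,p2,p9} | {p7} | {p11} | {p10}.
State p2 belongs to the block {p1,p2,p9}, which has 3 states.

3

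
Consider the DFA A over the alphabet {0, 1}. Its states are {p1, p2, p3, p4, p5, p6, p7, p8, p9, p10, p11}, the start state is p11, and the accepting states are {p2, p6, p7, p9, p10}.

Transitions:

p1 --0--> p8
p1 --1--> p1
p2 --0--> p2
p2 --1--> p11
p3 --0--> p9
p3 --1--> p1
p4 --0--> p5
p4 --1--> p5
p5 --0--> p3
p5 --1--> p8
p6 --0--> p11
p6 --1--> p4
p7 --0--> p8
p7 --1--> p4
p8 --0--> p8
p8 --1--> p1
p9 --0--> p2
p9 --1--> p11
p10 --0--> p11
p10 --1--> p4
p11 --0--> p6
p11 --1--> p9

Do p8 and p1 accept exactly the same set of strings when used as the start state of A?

Yes

Reachable states from the start: {p1,p2,p3,p4,p5,p6,p8,p9,p11}. Unreachable: {p7,p10} — drop them.
Start with accepting vs non-accepting: {p2,p6,p9} | {p1,p3,p4,p5,p8,p11}.
Split {p2,p6,p9} by δ(·,0) → {p2,p9} and {p6}.
On input 0, block {p1,p3,p4,p5,p8,p11} splits into {p1,p4,p5,p8} and {p3} and {p11}.
Refine {p1,p4,p5,p8} on symbol 0: members go to different blocks, giving {p1,p4,p8} and {p5}.
Refine {p1,p4,p8} on symbol 0: members go to different blocks, giving {p1,p8} and {p4}.
The partition is now stable with 7 blocks: {p2,p9} | {p1,p8} | {p6} | {p3} | {p11} | {p5} | {p4}.
p8 and p1 lie in the same block of the stable partition, so they are equivalent — no string distinguishes them.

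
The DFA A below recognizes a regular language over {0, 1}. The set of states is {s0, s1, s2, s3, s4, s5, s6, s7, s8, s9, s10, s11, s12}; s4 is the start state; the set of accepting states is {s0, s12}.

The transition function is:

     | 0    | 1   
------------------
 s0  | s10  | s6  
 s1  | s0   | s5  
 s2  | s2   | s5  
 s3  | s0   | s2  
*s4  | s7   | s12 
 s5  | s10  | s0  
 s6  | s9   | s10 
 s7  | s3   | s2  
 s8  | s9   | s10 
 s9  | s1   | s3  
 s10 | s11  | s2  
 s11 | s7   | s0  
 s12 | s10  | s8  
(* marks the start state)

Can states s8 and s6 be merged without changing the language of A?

P0 = {s0,s12} | {s1,s2,s3,s4,s5,s6,s7,s8,s9,s10,s11}.
On input 0, block {s1,s2,s3,s4,s5,s6,s7,s8,s9,s10,s11} splits into {s2,s4,s5,s6,s7,s8,s9,s10,s11} and {s1,s3}.
Split {s2,s4,s5,s6,s7,s8,s9,s10,s11} by δ(·,0) → {s2,s4,s5,s6,s8,s10,s11} and {s7,s9}.
On input 0, block {s2,s4,s5,s6,s8,s10,s11} splits into {s4,s6,s8,s11} and {s2,s5,s10}.
Refine {s4,s6,s8,s11} on symbol 1: members go to different blocks, giving {s4,s11} and {s6,s8}.
Split {s7,s9} by δ(·,1) → {s7} and {s9}.
Split {s2,s5,s10} by δ(·,0) → {s2,s5} and {s10}.
Split {s2,s5} by δ(·,0) → {s2} and {s5}.
Split {s1,s3} by δ(·,1) → {s1} and {s3}.
The partition is now stable with 10 blocks: {s0,s12} | {s4,s11} | {s1} | {s7} | {s2} | {s6,s8} | {s9} | {s10} | {s5} | {s3}.
s8 and s6 lie in the same block of the stable partition, so they are equivalent — no string distinguishes them.

Yes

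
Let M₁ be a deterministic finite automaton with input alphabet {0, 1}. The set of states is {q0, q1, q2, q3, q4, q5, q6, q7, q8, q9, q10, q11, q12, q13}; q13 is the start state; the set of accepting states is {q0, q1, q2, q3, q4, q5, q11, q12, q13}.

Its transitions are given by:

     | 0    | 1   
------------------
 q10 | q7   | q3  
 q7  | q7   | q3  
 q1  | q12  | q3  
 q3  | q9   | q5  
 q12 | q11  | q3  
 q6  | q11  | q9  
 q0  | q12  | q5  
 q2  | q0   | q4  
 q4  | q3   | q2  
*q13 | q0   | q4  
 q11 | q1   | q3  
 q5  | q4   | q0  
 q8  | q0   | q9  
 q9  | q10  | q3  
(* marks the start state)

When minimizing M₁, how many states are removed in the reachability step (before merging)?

2

No path from q13 leads to q6, q8; the other 12 states are all reachable.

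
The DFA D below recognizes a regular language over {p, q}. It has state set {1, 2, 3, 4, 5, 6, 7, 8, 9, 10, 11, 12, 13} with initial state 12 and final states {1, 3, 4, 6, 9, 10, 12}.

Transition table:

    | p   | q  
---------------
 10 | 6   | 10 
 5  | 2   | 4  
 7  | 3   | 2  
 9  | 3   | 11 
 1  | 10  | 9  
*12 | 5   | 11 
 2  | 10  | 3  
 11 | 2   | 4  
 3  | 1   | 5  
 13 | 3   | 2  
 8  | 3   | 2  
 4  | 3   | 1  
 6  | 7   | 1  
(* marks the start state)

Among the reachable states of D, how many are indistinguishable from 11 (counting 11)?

First remove the unreachable states {8,13}; 11 states remain.
Start with accepting vs non-accepting: {1,3,4,6,9,10,12} | {2,5,7,11}.
Refine {1,3,4,6,9,10,12} on symbol p: members go to different blocks, giving {1,3,4,9,10} and {6,12}.
Refine {1,3,4,9,10} on symbol p: members go to different blocks, giving {1,3,4,9} and {10}.
Refine {1,3,4,9} on symbol p: members go to different blocks, giving {3,4,9} and {1}.
Refine {3,4,9} on symbol p: members go to different blocks, giving {4,9} and {3}.
Refine {4,9} on symbol q: members go to different blocks, giving {4} and {9}.
Split {2,5,7,11} by δ(·,p) → {5,11} and {2} and {7}.
On input p, block {6,12} splits into {6} and {12}.
Stable partition: {4} | {5,11} | {6} | {10} | {1} | {3} | {9} | {2} | {7} | {12} — 10 equivalence classes.
The equivalence class containing 11 is {5,11}, of size 2.

2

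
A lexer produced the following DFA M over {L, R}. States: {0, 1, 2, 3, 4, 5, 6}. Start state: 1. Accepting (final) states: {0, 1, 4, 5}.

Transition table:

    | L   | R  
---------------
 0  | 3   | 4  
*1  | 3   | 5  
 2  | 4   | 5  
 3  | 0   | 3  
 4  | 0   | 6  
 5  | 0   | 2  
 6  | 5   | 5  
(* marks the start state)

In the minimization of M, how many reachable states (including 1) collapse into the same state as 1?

2

Initial partition by acceptance: {0,1,4,5} | {2,3,6}.
On input L, block {0,1,4,5} splits into {0,1} and {4,5}.
On input L, block {2,3,6} splits into {2,6} and {3}.
The partition is now stable with 4 blocks: {0,1} | {2,6} | {4,5} | {3}.
The equivalence class containing 1 is {0,1}, of size 2.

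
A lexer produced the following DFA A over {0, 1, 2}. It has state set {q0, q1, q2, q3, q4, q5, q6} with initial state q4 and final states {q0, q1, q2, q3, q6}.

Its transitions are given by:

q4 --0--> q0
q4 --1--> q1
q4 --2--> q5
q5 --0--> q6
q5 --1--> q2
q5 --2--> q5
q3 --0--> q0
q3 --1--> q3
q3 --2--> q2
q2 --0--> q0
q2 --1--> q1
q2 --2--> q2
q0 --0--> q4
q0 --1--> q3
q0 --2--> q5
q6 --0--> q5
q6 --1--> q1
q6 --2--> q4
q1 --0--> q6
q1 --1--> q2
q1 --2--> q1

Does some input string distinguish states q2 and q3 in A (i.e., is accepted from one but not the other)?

All states are reachable from the start state.
P0 = {q0,q1,q2,q3,q6} | {q4,q5}.
Refine {q0,q1,q2,q3,q6} on symbol 0: members go to different blocks, giving {q1,q2,q3} and {q0,q6}.
The partition is now stable with 3 blocks: {q1,q2,q3} | {q4,q5} | {q0,q6}.
q2 and q3 lie in the same block of the stable partition, so they are equivalent — no string distinguishes them.

No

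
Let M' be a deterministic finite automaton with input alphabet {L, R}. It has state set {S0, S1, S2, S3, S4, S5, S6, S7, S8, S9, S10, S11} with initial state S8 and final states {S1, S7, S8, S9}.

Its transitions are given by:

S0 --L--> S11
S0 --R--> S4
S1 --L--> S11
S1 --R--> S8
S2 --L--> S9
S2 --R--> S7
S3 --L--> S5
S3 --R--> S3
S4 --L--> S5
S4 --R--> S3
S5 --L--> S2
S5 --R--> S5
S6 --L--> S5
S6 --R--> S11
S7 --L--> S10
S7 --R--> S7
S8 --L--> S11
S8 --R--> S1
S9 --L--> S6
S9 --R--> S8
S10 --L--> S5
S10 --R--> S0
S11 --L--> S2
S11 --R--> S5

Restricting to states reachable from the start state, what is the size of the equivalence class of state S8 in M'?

2

Initial partition by acceptance: {S1,S7,S8,S9} | {S0,S2,S3,S4,S5,S6,S10,S11}.
On input L, block {S0,S2,S3,S4,S5,S6,S10,S11} splits into {S0,S3,S4,S5,S6,S10,S11} and {S2}.
Refine {S0,S3,S4,S5,S6,S10,S11} on symbol L: members go to different blocks, giving {S0,S3,S4,S6,S10} and {S5,S11}.
Refine {S1,S7,S8,S9} on symbol L: members go to different blocks, giving {S1,S8} and {S7,S9}.
On input R, block {S0,S3,S4,S6,S10} splits into {S0,S3,S4,S10} and {S6}.
Refine {S7,S9} on symbol L: members go to different blocks, giving {S7} and {S9}.
The partition is now stable with 7 blocks: {S1,S8} | {S0,S3,S4,S10} | {S2} | {S5,S11} | {S7} | {S6} | {S9}.
The equivalence class containing S8 is {S1,S8}, of size 2.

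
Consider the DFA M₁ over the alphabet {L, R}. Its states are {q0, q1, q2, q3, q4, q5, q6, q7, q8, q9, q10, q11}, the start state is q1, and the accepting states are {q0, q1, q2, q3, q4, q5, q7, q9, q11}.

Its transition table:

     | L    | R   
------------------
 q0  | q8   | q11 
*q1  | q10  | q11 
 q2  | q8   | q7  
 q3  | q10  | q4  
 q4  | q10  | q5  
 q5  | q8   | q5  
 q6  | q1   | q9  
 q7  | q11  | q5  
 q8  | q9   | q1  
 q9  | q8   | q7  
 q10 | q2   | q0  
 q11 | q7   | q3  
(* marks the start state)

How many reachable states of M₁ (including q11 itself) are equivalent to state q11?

2

Reachable states from the start: {q0,q1,q2,q3,q4,q5,q7,q8,q9,q10,q11}. Unreachable: {q6} — drop them.
Start with accepting vs non-accepting: {q0,q1,q2,q3,q4,q5,q7,q9,q11} | {q8,q10}.
Split {q0,q1,q2,q3,q4,q5,q7,q9,q11} by δ(·,L) → {q0,q1,q2,q3,q4,q5,q9} and {q7,q11}.
Refine {q0,q1,q2,q3,q4,q5,q9} on symbol R: members go to different blocks, giving {q0,q1,q2,q9} and {q3,q4,q5}.
The partition is now stable with 4 blocks: {q0,q1,q2,q9} | {q8,q10} | {q7,q11} | {q3,q4,q5}.
The equivalence class containing q11 is {q7,q11}, of size 2.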